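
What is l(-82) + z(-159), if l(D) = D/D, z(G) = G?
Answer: -158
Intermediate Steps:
l(D) = 1
l(-82) + z(-159) = 1 - 159 = -158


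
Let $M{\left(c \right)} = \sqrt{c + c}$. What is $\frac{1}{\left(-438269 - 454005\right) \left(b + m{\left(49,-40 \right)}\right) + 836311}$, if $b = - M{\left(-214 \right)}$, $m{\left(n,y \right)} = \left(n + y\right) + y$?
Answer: $\frac{28496805}{1152821332588553} - \frac{1784548 i \sqrt{107}}{1152821332588553} \approx 2.4719 \cdot 10^{-8} - 1.6012 \cdot 10^{-8} i$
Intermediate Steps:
$m{\left(n,y \right)} = n + 2 y$
$M{\left(c \right)} = \sqrt{2} \sqrt{c}$ ($M{\left(c \right)} = \sqrt{2 c} = \sqrt{2} \sqrt{c}$)
$b = - 2 i \sqrt{107}$ ($b = - \sqrt{2} \sqrt{-214} = - \sqrt{2} i \sqrt{214} = - 2 i \sqrt{107} \approx - 20.688 i$)
$\frac{1}{\left(-438269 - 454005\right) \left(b + m{\left(49,-40 \right)}\right) + 836311} = \frac{1}{\left(-438269 - 454005\right) \left(- 2 i \sqrt{107} + \left(49 + 2 \left(-40\right)\right)\right) + 836311} = \frac{1}{- 892274 \left(- 2 i \sqrt{107} + \left(49 - 80\right)\right) + 836311} = \frac{1}{- 892274 \left(- 2 i \sqrt{107} - 31\right) + 836311} = \frac{1}{- 892274 \left(-31 - 2 i \sqrt{107}\right) + 836311} = \frac{1}{\left(27660494 + 1784548 i \sqrt{107}\right) + 836311} = \frac{1}{28496805 + 1784548 i \sqrt{107}}$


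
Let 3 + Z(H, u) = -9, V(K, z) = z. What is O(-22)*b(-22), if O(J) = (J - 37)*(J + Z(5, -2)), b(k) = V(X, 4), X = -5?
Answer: 8024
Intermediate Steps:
Z(H, u) = -12 (Z(H, u) = -3 - 9 = -12)
b(k) = 4
O(J) = (-37 + J)*(-12 + J) (O(J) = (J - 37)*(J - 12) = (-37 + J)*(-12 + J))
O(-22)*b(-22) = (444 + (-22)² - 49*(-22))*4 = (444 + 484 + 1078)*4 = 2006*4 = 8024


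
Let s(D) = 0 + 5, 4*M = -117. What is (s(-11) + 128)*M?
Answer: -15561/4 ≈ -3890.3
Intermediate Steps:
M = -117/4 (M = (¼)*(-117) = -117/4 ≈ -29.250)
s(D) = 5
(s(-11) + 128)*M = (5 + 128)*(-117/4) = 133*(-117/4) = -15561/4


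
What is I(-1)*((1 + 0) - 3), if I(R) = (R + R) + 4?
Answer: -4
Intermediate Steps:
I(R) = 4 + 2*R (I(R) = 2*R + 4 = 4 + 2*R)
I(-1)*((1 + 0) - 3) = (4 + 2*(-1))*((1 + 0) - 3) = (4 - 2)*(1 - 3) = 2*(-2) = -4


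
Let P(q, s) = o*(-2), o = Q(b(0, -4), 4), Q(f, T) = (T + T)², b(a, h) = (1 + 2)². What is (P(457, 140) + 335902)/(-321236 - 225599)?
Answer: -335774/546835 ≈ -0.61403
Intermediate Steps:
b(a, h) = 9 (b(a, h) = 3² = 9)
Q(f, T) = 4*T² (Q(f, T) = (2*T)² = 4*T²)
o = 64 (o = 4*4² = 4*16 = 64)
P(q, s) = -128 (P(q, s) = 64*(-2) = -128)
(P(457, 140) + 335902)/(-321236 - 225599) = (-128 + 335902)/(-321236 - 225599) = 335774/(-546835) = 335774*(-1/546835) = -335774/546835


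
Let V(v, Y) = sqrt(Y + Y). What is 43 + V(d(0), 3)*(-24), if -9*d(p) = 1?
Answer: 43 - 24*sqrt(6) ≈ -15.788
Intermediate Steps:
d(p) = -1/9 (d(p) = -1/9*1 = -1/9)
V(v, Y) = sqrt(2)*sqrt(Y) (V(v, Y) = sqrt(2*Y) = sqrt(2)*sqrt(Y))
43 + V(d(0), 3)*(-24) = 43 + (sqrt(2)*sqrt(3))*(-24) = 43 + sqrt(6)*(-24) = 43 - 24*sqrt(6)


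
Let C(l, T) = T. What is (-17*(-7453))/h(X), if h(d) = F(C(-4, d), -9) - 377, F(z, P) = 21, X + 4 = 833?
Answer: -126701/356 ≈ -355.90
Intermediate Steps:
X = 829 (X = -4 + 833 = 829)
h(d) = -356 (h(d) = 21 - 377 = -356)
(-17*(-7453))/h(X) = -17*(-7453)/(-356) = 126701*(-1/356) = -126701/356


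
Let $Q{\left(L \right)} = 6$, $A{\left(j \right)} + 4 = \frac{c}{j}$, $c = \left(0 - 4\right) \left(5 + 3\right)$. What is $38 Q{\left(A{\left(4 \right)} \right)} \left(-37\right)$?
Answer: $-8436$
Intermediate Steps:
$c = -32$ ($c = \left(-4\right) 8 = -32$)
$A{\left(j \right)} = -4 - \frac{32}{j}$
$38 Q{\left(A{\left(4 \right)} \right)} \left(-37\right) = 38 \cdot 6 \left(-37\right) = 228 \left(-37\right) = -8436$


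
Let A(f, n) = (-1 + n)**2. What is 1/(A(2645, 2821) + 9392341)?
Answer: 1/17344741 ≈ 5.7654e-8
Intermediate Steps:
1/(A(2645, 2821) + 9392341) = 1/((-1 + 2821)**2 + 9392341) = 1/(2820**2 + 9392341) = 1/(7952400 + 9392341) = 1/17344741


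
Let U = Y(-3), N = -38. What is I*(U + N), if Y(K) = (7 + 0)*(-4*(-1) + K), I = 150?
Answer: -4650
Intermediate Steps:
Y(K) = 28 + 7*K (Y(K) = 7*(4 + K) = 28 + 7*K)
U = 7 (U = 28 + 7*(-3) = 28 - 21 = 7)
I*(U + N) = 150*(7 - 38) = 150*(-31) = -4650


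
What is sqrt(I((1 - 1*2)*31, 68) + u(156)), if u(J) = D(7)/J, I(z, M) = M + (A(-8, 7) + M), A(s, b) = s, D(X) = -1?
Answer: sqrt(778713)/78 ≈ 11.313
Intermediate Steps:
I(z, M) = -8 + 2*M (I(z, M) = M + (-8 + M) = -8 + 2*M)
u(J) = -1/J
sqrt(I((1 - 1*2)*31, 68) + u(156)) = sqrt((-8 + 2*68) - 1/156) = sqrt((-8 + 136) - 1*1/156) = sqrt(128 - 1/156) = sqrt(19967/156) = sqrt(778713)/78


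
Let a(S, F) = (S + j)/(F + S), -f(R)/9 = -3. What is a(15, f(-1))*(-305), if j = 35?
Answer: -7625/21 ≈ -363.10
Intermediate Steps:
f(R) = 27 (f(R) = -9*(-3) = 27)
a(S, F) = (35 + S)/(F + S) (a(S, F) = (S + 35)/(F + S) = (35 + S)/(F + S))
a(15, f(-1))*(-305) = ((35 + 15)/(27 + 15))*(-305) = (50/42)*(-305) = ((1/42)*50)*(-305) = (25/21)*(-305) = -7625/21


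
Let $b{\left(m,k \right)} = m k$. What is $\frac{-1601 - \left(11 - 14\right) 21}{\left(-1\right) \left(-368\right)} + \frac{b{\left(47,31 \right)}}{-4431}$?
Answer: $- \frac{3675527}{815304} \approx -4.5082$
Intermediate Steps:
$b{\left(m,k \right)} = k m$
$\frac{-1601 - \left(11 - 14\right) 21}{\left(-1\right) \left(-368\right)} + \frac{b{\left(47,31 \right)}}{-4431} = \frac{-1601 - \left(11 - 14\right) 21}{\left(-1\right) \left(-368\right)} + \frac{31 \cdot 47}{-4431} = \frac{-1601 - \left(11 - 14\right) 21}{368} + 1457 \left(- \frac{1}{4431}\right) = \left(-1601 - \left(11 - 14\right) 21\right) \frac{1}{368} - \frac{1457}{4431} = \left(-1601 - \left(-3\right) 21\right) \frac{1}{368} - \frac{1457}{4431} = \left(-1601 - -63\right) \frac{1}{368} - \frac{1457}{4431} = \left(-1601 + 63\right) \frac{1}{368} - \frac{1457}{4431} = \left(-1538\right) \frac{1}{368} - \frac{1457}{4431} = - \frac{769}{184} - \frac{1457}{4431} = - \frac{3675527}{815304}$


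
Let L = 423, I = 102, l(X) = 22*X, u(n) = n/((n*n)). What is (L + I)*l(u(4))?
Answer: 5775/2 ≈ 2887.5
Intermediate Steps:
u(n) = 1/n (u(n) = n/(n²) = n/n² = 1/n)
(L + I)*l(u(4)) = (423 + 102)*(22/4) = 525*(22*(¼)) = 525*(11/2) = 5775/2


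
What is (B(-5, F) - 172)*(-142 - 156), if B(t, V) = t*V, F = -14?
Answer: 30396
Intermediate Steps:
B(t, V) = V*t
(B(-5, F) - 172)*(-142 - 156) = (-14*(-5) - 172)*(-142 - 156) = (70 - 172)*(-298) = -102*(-298) = 30396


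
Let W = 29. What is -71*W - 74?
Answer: -2133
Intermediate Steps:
-71*W - 74 = -71*29 - 74 = -2059 - 74 = -2133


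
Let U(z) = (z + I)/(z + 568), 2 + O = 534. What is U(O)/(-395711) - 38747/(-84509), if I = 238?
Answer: 153325549607/334411408990 ≈ 0.45849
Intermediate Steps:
O = 532 (O = -2 + 534 = 532)
U(z) = (238 + z)/(568 + z) (U(z) = (z + 238)/(z + 568) = (238 + z)/(568 + z))
U(O)/(-395711) - 38747/(-84509) = ((238 + 532)/(568 + 532))/(-395711) - 38747/(-84509) = (770/1100)*(-1/395711) - 38747*(-1/84509) = ((1/1100)*770)*(-1/395711) + 38747/84509 = (7/10)*(-1/395711) + 38747/84509 = -7/3957110 + 38747/84509 = 153325549607/334411408990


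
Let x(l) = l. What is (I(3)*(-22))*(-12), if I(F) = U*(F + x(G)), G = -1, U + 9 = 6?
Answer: -1584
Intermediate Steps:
U = -3 (U = -9 + 6 = -3)
I(F) = 3 - 3*F (I(F) = -3*(F - 1) = -3*(-1 + F) = 3 - 3*F)
(I(3)*(-22))*(-12) = ((3 - 3*3)*(-22))*(-12) = ((3 - 9)*(-22))*(-12) = -6*(-22)*(-12) = 132*(-12) = -1584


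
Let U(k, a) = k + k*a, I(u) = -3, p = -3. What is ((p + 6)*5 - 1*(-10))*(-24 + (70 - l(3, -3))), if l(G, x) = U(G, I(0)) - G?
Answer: 1375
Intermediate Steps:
U(k, a) = k + a*k
l(G, x) = -3*G (l(G, x) = G*(1 - 3) - G = G*(-2) - G = -2*G - G = -3*G)
((p + 6)*5 - 1*(-10))*(-24 + (70 - l(3, -3))) = ((-3 + 6)*5 - 1*(-10))*(-24 + (70 - (-3)*3)) = (3*5 + 10)*(-24 + (70 - 1*(-9))) = (15 + 10)*(-24 + (70 + 9)) = 25*(-24 + 79) = 25*55 = 1375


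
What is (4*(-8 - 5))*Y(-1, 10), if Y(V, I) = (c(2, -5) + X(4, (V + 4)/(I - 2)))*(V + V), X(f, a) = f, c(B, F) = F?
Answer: -104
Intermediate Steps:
Y(V, I) = -2*V (Y(V, I) = (-5 + 4)*(V + V) = -2*V)
(4*(-8 - 5))*Y(-1, 10) = (4*(-8 - 5))*(-2*(-1)) = (4*(-13))*2 = -52*2 = -104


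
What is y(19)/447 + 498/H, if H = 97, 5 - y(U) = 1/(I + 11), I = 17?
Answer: 6246451/1214052 ≈ 5.1451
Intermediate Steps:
y(U) = 139/28 (y(U) = 5 - 1/(17 + 11) = 5 - 1/28 = 139/28)
y(19)/447 + 498/H = (139/28)/447 + 498/97 = (139/28)*(1/447) + 498*(1/97) = 139/12516 + 498/97 = 6246451/1214052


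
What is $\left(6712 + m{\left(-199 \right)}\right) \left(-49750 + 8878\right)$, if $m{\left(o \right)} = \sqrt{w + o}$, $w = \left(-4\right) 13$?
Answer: $-274332864 - 40872 i \sqrt{251} \approx -2.7433 \cdot 10^{8} - 6.4753 \cdot 10^{5} i$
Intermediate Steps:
$w = -52$
$m{\left(o \right)} = \sqrt{-52 + o}$
$\left(6712 + m{\left(-199 \right)}\right) \left(-49750 + 8878\right) = \left(6712 + \sqrt{-52 - 199}\right) \left(-49750 + 8878\right) = \left(6712 + \sqrt{-251}\right) \left(-40872\right) = \left(6712 + i \sqrt{251}\right) \left(-40872\right) = -274332864 - 40872 i \sqrt{251}$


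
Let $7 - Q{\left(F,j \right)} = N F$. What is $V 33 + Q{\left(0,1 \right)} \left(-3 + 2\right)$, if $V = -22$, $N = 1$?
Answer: $-733$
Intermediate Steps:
$Q{\left(F,j \right)} = 7 - F$ ($Q{\left(F,j \right)} = 7 - 1 F = 7 - F$)
$V 33 + Q{\left(0,1 \right)} \left(-3 + 2\right) = \left(-22\right) 33 + \left(7 - 0\right) \left(-3 + 2\right) = -726 + \left(7 + 0\right) \left(-1\right) = -726 + 7 \left(-1\right) = -726 - 7 = -733$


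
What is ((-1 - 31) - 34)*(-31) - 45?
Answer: 2001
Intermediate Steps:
((-1 - 31) - 34)*(-31) - 45 = (-32 - 34)*(-31) - 45 = -66*(-31) - 45 = 2046 - 45 = 2001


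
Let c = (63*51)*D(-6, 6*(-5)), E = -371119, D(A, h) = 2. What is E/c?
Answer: -53017/918 ≈ -57.753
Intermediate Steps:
c = 6426 (c = (63*51)*2 = 3213*2 = 6426)
E/c = -371119/6426 = -371119*1/6426 = -53017/918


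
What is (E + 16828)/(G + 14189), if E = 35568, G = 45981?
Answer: 26198/30085 ≈ 0.87080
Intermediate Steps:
(E + 16828)/(G + 14189) = (35568 + 16828)/(45981 + 14189) = 52396/60170 = 52396*(1/60170) = 26198/30085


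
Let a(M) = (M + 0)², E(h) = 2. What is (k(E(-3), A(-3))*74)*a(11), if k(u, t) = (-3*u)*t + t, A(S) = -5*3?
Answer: 671550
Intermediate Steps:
A(S) = -15
a(M) = M²
k(u, t) = t - 3*t*u (k(u, t) = -3*t*u + t = t - 3*t*u)
(k(E(-3), A(-3))*74)*a(11) = (-15*(1 - 3*2)*74)*11² = (-15*(1 - 6)*74)*121 = (-15*(-5)*74)*121 = (75*74)*121 = 5550*121 = 671550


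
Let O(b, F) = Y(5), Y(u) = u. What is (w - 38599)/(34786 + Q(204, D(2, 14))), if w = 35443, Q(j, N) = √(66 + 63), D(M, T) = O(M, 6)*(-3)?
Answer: -109784616/1210065667 + 3156*√129/1210065667 ≈ -0.090697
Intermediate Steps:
O(b, F) = 5
D(M, T) = -15 (D(M, T) = 5*(-3) = -15)
Q(j, N) = √129
(w - 38599)/(34786 + Q(204, D(2, 14))) = (35443 - 38599)/(34786 + √129) = -3156/(34786 + √129)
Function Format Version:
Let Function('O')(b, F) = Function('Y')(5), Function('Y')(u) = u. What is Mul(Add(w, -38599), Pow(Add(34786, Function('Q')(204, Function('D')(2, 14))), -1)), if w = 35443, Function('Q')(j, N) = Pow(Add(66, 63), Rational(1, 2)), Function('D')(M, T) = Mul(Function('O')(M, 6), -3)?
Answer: Add(Rational(-109784616, 1210065667), Mul(Rational(3156, 1210065667), Pow(129, Rational(1, 2)))) ≈ -0.090697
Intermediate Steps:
Function('O')(b, F) = 5
Function('D')(M, T) = -15 (Function('D')(M, T) = Mul(5, -3) = -15)
Function('Q')(j, N) = Pow(129, Rational(1, 2))
Mul(Add(w, -38599), Pow(Add(34786, Function('Q')(204, Function('D')(2, 14))), -1)) = Mul(Add(35443, -38599), Pow(Add(34786, Pow(129, Rational(1, 2))), -1)) = Mul(-3156, Pow(Add(34786, Pow(129, Rational(1, 2))), -1))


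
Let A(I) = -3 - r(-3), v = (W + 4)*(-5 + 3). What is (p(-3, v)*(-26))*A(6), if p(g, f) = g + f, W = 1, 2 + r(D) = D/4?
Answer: -169/2 ≈ -84.500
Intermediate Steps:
r(D) = -2 + D/4
v = -10 (v = (1 + 4)*(-5 + 3) = 5*(-2) = -10)
A(I) = -1/4 (A(I) = -3 - (-2 + (1/4)*(-3)) = -3 - (-2 - 3/4) = -3 - 1*(-11/4) = -3 + 11/4 = -1/4)
p(g, f) = f + g
(p(-3, v)*(-26))*A(6) = ((-10 - 3)*(-26))*(-1/4) = -13*(-26)*(-1/4) = 338*(-1/4) = -169/2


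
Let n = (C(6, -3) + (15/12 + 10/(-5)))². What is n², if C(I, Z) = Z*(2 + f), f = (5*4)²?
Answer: 542886691405041/256 ≈ 2.1207e+12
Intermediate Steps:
f = 400 (f = 20² = 400)
C(I, Z) = 402*Z (C(I, Z) = Z*(2 + 400) = Z*402 = 402*Z)
n = 23299929/16 (n = (402*(-3) + (15/12 + 10/(-5)))² = (-1206 + (15*(1/12) + 10*(-⅕)))² = (-1206 + (5/4 - 2))² = (-1206 - ¾)² = (-4827/4)² = 23299929/16 ≈ 1.4562e+6)
n² = (23299929/16)² = 542886691405041/256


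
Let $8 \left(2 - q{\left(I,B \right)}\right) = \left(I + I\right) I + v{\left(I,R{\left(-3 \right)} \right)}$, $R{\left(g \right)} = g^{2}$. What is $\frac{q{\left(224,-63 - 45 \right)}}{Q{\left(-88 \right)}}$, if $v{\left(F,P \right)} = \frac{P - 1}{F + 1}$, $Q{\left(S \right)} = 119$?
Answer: $- \frac{2821951}{26775} \approx -105.4$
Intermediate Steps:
$v{\left(F,P \right)} = \frac{-1 + P}{1 + F}$
$q{\left(I,B \right)} = 2 - \frac{1}{1 + I} - \frac{I^{2}}{4}$ ($q{\left(I,B \right)} = 2 - \frac{\left(I + I\right) I + \frac{-1 + \left(-3\right)^{2}}{1 + I}}{8} = 2 - \frac{2 I I + \frac{-1 + 9}{1 + I}}{8} = 2 - \frac{2 I^{2} + \frac{1}{1 + I} 8}{8} = 2 - \frac{2 I^{2} + \frac{8}{1 + I}}{8} = 2 - \left(\frac{1}{1 + I} + \frac{I^{2}}{4}\right) = 2 - \frac{1}{1 + I} - \frac{I^{2}}{4}$)
$\frac{q{\left(224,-63 - 45 \right)}}{Q{\left(-88 \right)}} = \frac{\frac{1}{4} \frac{1}{1 + 224} \left(-4 + \left(1 + 224\right) \left(8 - 224^{2}\right)\right)}{119} = \frac{-4 + 225 \left(8 - 50176\right)}{4 \cdot 225} \cdot \frac{1}{119} = \frac{1}{4} \cdot \frac{1}{225} \left(-4 + 225 \left(8 - 50176\right)\right) \frac{1}{119} = \frac{1}{4} \cdot \frac{1}{225} \left(-4 + 225 \left(-50168\right)\right) \frac{1}{119} = \frac{1}{4} \cdot \frac{1}{225} \left(-4 - 11287800\right) \frac{1}{119} = \frac{1}{4} \cdot \frac{1}{225} \left(-11287804\right) \frac{1}{119} = \left(- \frac{2821951}{225}\right) \frac{1}{119} = - \frac{2821951}{26775}$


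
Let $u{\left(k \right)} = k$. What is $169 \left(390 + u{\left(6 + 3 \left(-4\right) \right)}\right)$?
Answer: $64896$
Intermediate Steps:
$169 \left(390 + u{\left(6 + 3 \left(-4\right) \right)}\right) = 169 \left(390 + \left(6 + 3 \left(-4\right)\right)\right) = 169 \left(390 + \left(6 - 12\right)\right) = 169 \left(390 - 6\right) = 169 \cdot 384 = 64896$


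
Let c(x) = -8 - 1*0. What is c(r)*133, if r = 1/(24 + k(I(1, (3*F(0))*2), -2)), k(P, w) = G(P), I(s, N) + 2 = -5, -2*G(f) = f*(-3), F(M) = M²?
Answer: -1064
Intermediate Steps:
G(f) = 3*f/2 (G(f) = -f*(-3)/2 = -(-3)*f/2 = 3*f/2)
I(s, N) = -7 (I(s, N) = -2 - 5 = -7)
k(P, w) = 3*P/2
r = 2/27 (r = 1/(24 + (3/2)*(-7)) = 1/(24 - 21/2) = 1/(27/2) = 2/27 ≈ 0.074074)
c(x) = -8 (c(x) = -8 + 0 = -8)
c(r)*133 = -8*133 = -1064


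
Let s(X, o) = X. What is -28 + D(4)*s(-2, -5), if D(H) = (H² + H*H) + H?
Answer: -100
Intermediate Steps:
D(H) = H + 2*H² (D(H) = (H² + H²) + H = 2*H² + H = H + 2*H²)
-28 + D(4)*s(-2, -5) = -28 + (4*(1 + 2*4))*(-2) = -28 + (4*(1 + 8))*(-2) = -28 + (4*9)*(-2) = -28 + 36*(-2) = -28 - 72 = -100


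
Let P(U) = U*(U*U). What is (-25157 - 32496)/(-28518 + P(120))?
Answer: -57653/1699482 ≈ -0.033924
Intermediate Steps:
P(U) = U³ (P(U) = U*U² = U³)
(-25157 - 32496)/(-28518 + P(120)) = (-25157 - 32496)/(-28518 + 120³) = -57653/(-28518 + 1728000) = -57653/1699482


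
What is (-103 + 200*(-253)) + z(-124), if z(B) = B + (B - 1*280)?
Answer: -51231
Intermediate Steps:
z(B) = -280 + 2*B (z(B) = B + (B - 280) = B + (-280 + B) = -280 + 2*B)
(-103 + 200*(-253)) + z(-124) = (-103 + 200*(-253)) + (-280 + 2*(-124)) = (-103 - 50600) + (-280 - 248) = -50703 - 528 = -51231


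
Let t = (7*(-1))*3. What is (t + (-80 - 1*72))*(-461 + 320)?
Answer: 24393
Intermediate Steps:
t = -21 (t = -7*3 = -21)
(t + (-80 - 1*72))*(-461 + 320) = (-21 + (-80 - 1*72))*(-461 + 320) = (-21 + (-80 - 72))*(-141) = (-21 - 152)*(-141) = -173*(-141) = 24393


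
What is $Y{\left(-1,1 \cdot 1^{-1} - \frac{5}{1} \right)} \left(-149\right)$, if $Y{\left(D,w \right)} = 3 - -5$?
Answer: $-1192$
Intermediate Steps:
$Y{\left(D,w \right)} = 8$ ($Y{\left(D,w \right)} = 3 + 5 = 8$)
$Y{\left(-1,1 \cdot 1^{-1} - \frac{5}{1} \right)} \left(-149\right) = 8 \left(-149\right) = -1192$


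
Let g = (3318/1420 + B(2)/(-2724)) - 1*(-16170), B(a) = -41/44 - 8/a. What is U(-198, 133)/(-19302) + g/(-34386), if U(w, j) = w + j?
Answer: -2197815496047379/4706746978966560 ≈ -0.46695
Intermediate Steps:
B(a) = -41/44 - 8/a (B(a) = -41*1/44 - 8/a = -41/44 - 8/a)
U(w, j) = j + w
g = 688114887187/42548880 (g = (3318/1420 + (-41/44 - 8/2)/(-2724)) - 1*(-16170) = (3318*(1/1420) + (-41/44 - 8*½)*(-1/2724)) + 16170 = (1659/710 + (-41/44 - 4)*(-1/2724)) + 16170 = (1659/710 - 217/44*(-1/2724)) + 16170 = (1659/710 + 217/119856) + 16170 = 99497587/42548880 + 16170 = 688114887187/42548880 ≈ 16172.)
U(-198, 133)/(-19302) + g/(-34386) = (133 - 198)/(-19302) + (688114887187/42548880)/(-34386) = -65*(-1/19302) + (688114887187/42548880)*(-1/34386) = 65/19302 - 688114887187/1463085787680 = -2197815496047379/4706746978966560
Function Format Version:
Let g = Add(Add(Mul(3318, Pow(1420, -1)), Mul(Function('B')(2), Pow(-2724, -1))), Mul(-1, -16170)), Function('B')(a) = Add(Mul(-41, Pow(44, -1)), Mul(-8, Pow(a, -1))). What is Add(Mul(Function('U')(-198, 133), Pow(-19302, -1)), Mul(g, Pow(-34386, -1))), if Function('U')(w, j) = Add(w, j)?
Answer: Rational(-2197815496047379, 4706746978966560) ≈ -0.46695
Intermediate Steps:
Function('B')(a) = Add(Rational(-41, 44), Mul(-8, Pow(a, -1))) (Function('B')(a) = Add(Mul(-41, Rational(1, 44)), Mul(-8, Pow(a, -1))) = Add(Rational(-41, 44), Mul(-8, Pow(a, -1))))
Function('U')(w, j) = Add(j, w)
g = Rational(688114887187, 42548880) (g = Add(Add(Mul(3318, Pow(1420, -1)), Mul(Add(Rational(-41, 44), Mul(-8, Pow(2, -1))), Pow(-2724, -1))), Mul(-1, -16170)) = Add(Add(Mul(3318, Rational(1, 1420)), Mul(Add(Rational(-41, 44), Mul(-8, Rational(1, 2))), Rational(-1, 2724))), 16170) = Add(Add(Rational(1659, 710), Mul(Add(Rational(-41, 44), -4), Rational(-1, 2724))), 16170) = Add(Add(Rational(1659, 710), Mul(Rational(-217, 44), Rational(-1, 2724))), 16170) = Add(Add(Rational(1659, 710), Rational(217, 119856)), 16170) = Add(Rational(99497587, 42548880), 16170) = Rational(688114887187, 42548880) ≈ 16172.)
Add(Mul(Function('U')(-198, 133), Pow(-19302, -1)), Mul(g, Pow(-34386, -1))) = Add(Mul(Add(133, -198), Pow(-19302, -1)), Mul(Rational(688114887187, 42548880), Pow(-34386, -1))) = Add(Mul(-65, Rational(-1, 19302)), Mul(Rational(688114887187, 42548880), Rational(-1, 34386))) = Add(Rational(65, 19302), Rational(-688114887187, 1463085787680)) = Rational(-2197815496047379, 4706746978966560)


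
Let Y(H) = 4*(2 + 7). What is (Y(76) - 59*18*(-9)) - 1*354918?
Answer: -345324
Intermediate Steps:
Y(H) = 36 (Y(H) = 4*9 = 36)
(Y(76) - 59*18*(-9)) - 1*354918 = (36 - 59*18*(-9)) - 1*354918 = (36 - 1062*(-9)) - 354918 = (36 + 9558) - 354918 = 9594 - 354918 = -345324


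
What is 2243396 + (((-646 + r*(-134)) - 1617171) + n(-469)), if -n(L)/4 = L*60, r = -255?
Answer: 772309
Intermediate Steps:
n(L) = -240*L (n(L) = -4*L*60 = -240*L)
2243396 + (((-646 + r*(-134)) - 1617171) + n(-469)) = 2243396 + (((-646 - 255*(-134)) - 1617171) - 240*(-469)) = 2243396 + (((-646 + 34170) - 1617171) + 112560) = 2243396 + ((33524 - 1617171) + 112560) = 2243396 + (-1583647 + 112560) = 2243396 - 1471087 = 772309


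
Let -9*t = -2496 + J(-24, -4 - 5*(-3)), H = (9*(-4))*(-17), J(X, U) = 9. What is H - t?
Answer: 1007/3 ≈ 335.67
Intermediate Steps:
H = 612 (H = -36*(-17) = 612)
t = 829/3 (t = -(-2496 + 9)/9 = -⅑*(-2487) = 829/3 ≈ 276.33)
H - t = 612 - 1*829/3 = 612 - 829/3 = 1007/3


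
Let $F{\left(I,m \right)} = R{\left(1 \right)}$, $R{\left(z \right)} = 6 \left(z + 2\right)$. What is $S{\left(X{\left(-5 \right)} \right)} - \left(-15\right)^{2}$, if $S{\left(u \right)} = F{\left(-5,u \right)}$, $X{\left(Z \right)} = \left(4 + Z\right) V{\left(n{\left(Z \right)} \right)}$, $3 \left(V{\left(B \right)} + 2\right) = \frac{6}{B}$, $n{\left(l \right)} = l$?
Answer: $-207$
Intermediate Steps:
$V{\left(B \right)} = -2 + \frac{2}{B}$ ($V{\left(B \right)} = -2 + \frac{6 \frac{1}{B}}{3} = -2 + \frac{2}{B}$)
$R{\left(z \right)} = 12 + 6 z$ ($R{\left(z \right)} = 6 \left(2 + z\right) = 12 + 6 z$)
$F{\left(I,m \right)} = 18$ ($F{\left(I,m \right)} = 12 + 6 \cdot 1 = 12 + 6 = 18$)
$X{\left(Z \right)} = \left(-2 + \frac{2}{Z}\right) \left(4 + Z\right)$ ($X{\left(Z \right)} = \left(4 + Z\right) \left(-2 + \frac{2}{Z}\right) = \left(-2 + \frac{2}{Z}\right) \left(4 + Z\right)$)
$S{\left(u \right)} = 18$
$S{\left(X{\left(-5 \right)} \right)} - \left(-15\right)^{2} = 18 - \left(-15\right)^{2} = 18 - 225 = -207$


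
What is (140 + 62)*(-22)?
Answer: -4444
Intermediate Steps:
(140 + 62)*(-22) = 202*(-22) = -4444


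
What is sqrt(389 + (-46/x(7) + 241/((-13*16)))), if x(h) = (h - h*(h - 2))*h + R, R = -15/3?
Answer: 7*sqrt(865193043)/10452 ≈ 19.699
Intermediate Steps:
R = -5 (R = -15*1/3 = -5)
x(h) = -5 + h*(h - h*(-2 + h)) (x(h) = (h - h*(h - 2))*h - 5 = (h - h*(-2 + h))*h - 5 = h*(h - h*(-2 + h)) - 5 = -5 + h*(h - h*(-2 + h)))
sqrt(389 + (-46/x(7) + 241/((-13*16)))) = sqrt(389 + (-46/(-5 - 1*7**3 + 3*7**2) + 241/((-13*16)))) = sqrt(389 + (-46/(-5 - 1*343 + 3*49) + 241/(-208))) = sqrt(389 + (-46/(-5 - 343 + 147) + 241*(-1/208))) = sqrt(389 + (-46/(-201) - 241/208)) = sqrt(389 + (-46*(-1/201) - 241/208)) = sqrt(389 + (46/201 - 241/208)) = sqrt(389 - 38873/41808) = sqrt(16224439/41808) = 7*sqrt(865193043)/10452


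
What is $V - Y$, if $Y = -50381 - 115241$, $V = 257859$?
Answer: $423481$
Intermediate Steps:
$Y = -165622$ ($Y = -50381 - 115241 = -165622$)
$V - Y = 257859 - -165622 = 257859 + 165622 = 423481$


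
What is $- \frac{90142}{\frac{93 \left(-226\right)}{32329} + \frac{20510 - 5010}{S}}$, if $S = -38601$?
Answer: $\frac{56245530957759}{656207659} \approx 85713.0$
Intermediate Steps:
$- \frac{90142}{\frac{93 \left(-226\right)}{32329} + \frac{20510 - 5010}{S}} = - \frac{90142}{\frac{93 \left(-226\right)}{32329} + \frac{20510 - 5010}{-38601}} = - \frac{90142}{\left(-21018\right) \frac{1}{32329} + 15500 \left(- \frac{1}{38601}\right)} = - \frac{90142}{- \frac{21018}{32329} - \frac{15500}{38601}} = - \frac{90142}{- \frac{1312415318}{1247931729}} = \left(-90142\right) \left(- \frac{1247931729}{1312415318}\right) = \frac{56245530957759}{656207659}$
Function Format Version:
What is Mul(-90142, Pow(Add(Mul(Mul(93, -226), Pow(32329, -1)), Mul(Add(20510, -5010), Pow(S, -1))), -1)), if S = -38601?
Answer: Rational(56245530957759, 656207659) ≈ 85713.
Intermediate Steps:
Mul(-90142, Pow(Add(Mul(Mul(93, -226), Pow(32329, -1)), Mul(Add(20510, -5010), Pow(S, -1))), -1)) = Mul(-90142, Pow(Add(Mul(Mul(93, -226), Pow(32329, -1)), Mul(Add(20510, -5010), Pow(-38601, -1))), -1)) = Mul(-90142, Pow(Add(Mul(-21018, Rational(1, 32329)), Mul(15500, Rational(-1, 38601))), -1)) = Mul(-90142, Pow(Add(Rational(-21018, 32329), Rational(-15500, 38601)), -1)) = Mul(-90142, Pow(Rational(-1312415318, 1247931729), -1)) = Mul(-90142, Rational(-1247931729, 1312415318)) = Rational(56245530957759, 656207659)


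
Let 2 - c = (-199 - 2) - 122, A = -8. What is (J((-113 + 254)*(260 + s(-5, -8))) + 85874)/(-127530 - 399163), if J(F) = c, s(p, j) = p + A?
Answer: -1461/8927 ≈ -0.16366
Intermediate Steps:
s(p, j) = -8 + p (s(p, j) = p - 8 = -8 + p)
c = 325 (c = 2 - ((-199 - 2) - 122) = 2 - (-201 - 122) = 2 - 1*(-323) = 2 + 323 = 325)
J(F) = 325
(J((-113 + 254)*(260 + s(-5, -8))) + 85874)/(-127530 - 399163) = (325 + 85874)/(-127530 - 399163) = 86199/(-526693) = 86199*(-1/526693) = -1461/8927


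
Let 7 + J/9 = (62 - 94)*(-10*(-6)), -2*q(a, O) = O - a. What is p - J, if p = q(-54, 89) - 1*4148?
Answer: 26247/2 ≈ 13124.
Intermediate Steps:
q(a, O) = a/2 - O/2 (q(a, O) = -(O - a)/2 = a/2 - O/2)
p = -8439/2 (p = ((½)*(-54) - ½*89) - 1*4148 = (-27 - 89/2) - 4148 = -143/2 - 4148 = -8439/2 ≈ -4219.5)
J = -17343 (J = -63 + 9*((62 - 94)*(-10*(-6))) = -63 + 9*(-32*60) = -63 + 9*(-1920) = -63 - 17280 = -17343)
p - J = -8439/2 - 1*(-17343) = -8439/2 + 17343 = 26247/2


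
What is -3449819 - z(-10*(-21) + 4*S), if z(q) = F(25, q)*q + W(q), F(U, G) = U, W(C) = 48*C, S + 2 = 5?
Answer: -3466025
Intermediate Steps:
S = 3 (S = -2 + 5 = 3)
z(q) = 73*q (z(q) = 25*q + 48*q = 73*q)
-3449819 - z(-10*(-21) + 4*S) = -3449819 - 73*(-10*(-21) + 4*3) = -3449819 - 73*(210 + 12) = -3449819 - 73*222 = -3449819 - 1*16206 = -3449819 - 16206 = -3466025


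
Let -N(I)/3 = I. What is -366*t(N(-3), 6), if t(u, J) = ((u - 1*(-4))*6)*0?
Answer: 0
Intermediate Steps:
N(I) = -3*I
t(u, J) = 0 (t(u, J) = ((u + 4)*6)*0 = ((4 + u)*6)*0 = (24 + 6*u)*0 = 0)
-366*t(N(-3), 6) = -366*0 = 0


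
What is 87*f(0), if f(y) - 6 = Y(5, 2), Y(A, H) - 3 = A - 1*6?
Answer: 696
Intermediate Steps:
Y(A, H) = -3 + A (Y(A, H) = 3 + (A - 1*6) = 3 + (A - 6) = 3 + (-6 + A) = -3 + A)
f(y) = 8 (f(y) = 6 + (-3 + 5) = 6 + 2 = 8)
87*f(0) = 87*8 = 696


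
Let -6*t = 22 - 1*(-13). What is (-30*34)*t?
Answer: 5950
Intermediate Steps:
t = -35/6 (t = -(22 - 1*(-13))/6 = -(22 + 13)/6 = -⅙*35 = -35/6 ≈ -5.8333)
(-30*34)*t = -30*34*(-35/6) = -1020*(-35/6) = 5950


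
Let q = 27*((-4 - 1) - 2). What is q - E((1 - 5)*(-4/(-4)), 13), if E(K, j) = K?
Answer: -185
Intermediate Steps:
q = -189 (q = 27*(-5 - 2) = 27*(-7) = -189)
q - E((1 - 5)*(-4/(-4)), 13) = -189 - (1 - 5)*(-4/(-4)) = -189 - (-4)*(-4*(-1/4)) = -189 - (-4) = -189 - 1*(-4) = -189 + 4 = -185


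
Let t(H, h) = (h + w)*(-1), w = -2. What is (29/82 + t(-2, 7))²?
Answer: 145161/6724 ≈ 21.589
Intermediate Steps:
t(H, h) = 2 - h (t(H, h) = (h - 2)*(-1) = (-2 + h)*(-1) = 2 - h)
(29/82 + t(-2, 7))² = (29/82 + (2 - 1*7))² = (29*(1/82) + (2 - 7))² = (29/82 - 5)² = (-381/82)² = 145161/6724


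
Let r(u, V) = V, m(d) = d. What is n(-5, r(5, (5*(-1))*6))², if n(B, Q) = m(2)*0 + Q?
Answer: 900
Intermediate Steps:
n(B, Q) = Q (n(B, Q) = 2*0 + Q = 0 + Q = Q)
n(-5, r(5, (5*(-1))*6))² = ((5*(-1))*6)² = (-5*6)² = (-30)² = 900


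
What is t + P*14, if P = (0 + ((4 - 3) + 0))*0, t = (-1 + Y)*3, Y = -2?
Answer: -9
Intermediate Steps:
t = -9 (t = (-1 - 2)*3 = -3*3 = -9)
P = 0 (P = (0 + (1 + 0))*0 = (0 + 1)*0 = 1*0 = 0)
t + P*14 = -9 + 0*14 = -9 + 0 = -9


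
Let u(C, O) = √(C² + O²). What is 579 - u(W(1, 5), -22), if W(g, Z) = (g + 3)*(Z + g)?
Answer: 579 - 2*√265 ≈ 546.44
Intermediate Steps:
W(g, Z) = (3 + g)*(Z + g)
579 - u(W(1, 5), -22) = 579 - √((1² + 3*5 + 3*1 + 5*1)² + (-22)²) = 579 - √((1 + 15 + 3 + 5)² + 484) = 579 - √(24² + 484) = 579 - √(576 + 484) = 579 - √1060 = 579 - 2*√265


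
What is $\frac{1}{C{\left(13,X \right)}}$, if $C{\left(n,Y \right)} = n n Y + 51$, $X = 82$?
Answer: $\frac{1}{13909} \approx 7.1896 \cdot 10^{-5}$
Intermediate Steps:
$C{\left(n,Y \right)} = 51 + Y n^{2}$ ($C{\left(n,Y \right)} = n^{2} Y + 51 = Y n^{2} + 51 = 51 + Y n^{2}$)
$\frac{1}{C{\left(13,X \right)}} = \frac{1}{51 + 82 \cdot 13^{2}} = \frac{1}{51 + 82 \cdot 169} = \frac{1}{51 + 13858} = \frac{1}{13909}$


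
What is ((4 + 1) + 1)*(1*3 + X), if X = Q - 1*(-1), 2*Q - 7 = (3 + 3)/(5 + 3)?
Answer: 189/4 ≈ 47.250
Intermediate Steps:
Q = 31/8 (Q = 7/2 + ((3 + 3)/(5 + 3))/2 = 7/2 + (6/8)/2 = 7/2 + (6*(⅛))/2 = 7/2 + (½)*(¾) = 7/2 + 3/8 = 31/8 ≈ 3.8750)
X = 39/8 (X = 31/8 - 1*(-1) = 31/8 + 1 = 39/8 ≈ 4.8750)
((4 + 1) + 1)*(1*3 + X) = ((4 + 1) + 1)*(1*3 + 39/8) = (5 + 1)*(3 + 39/8) = 6*(63/8) = 189/4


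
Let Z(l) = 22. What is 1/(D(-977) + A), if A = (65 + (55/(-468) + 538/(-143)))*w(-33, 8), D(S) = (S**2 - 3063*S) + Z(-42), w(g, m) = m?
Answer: 1287/5080549568 ≈ 2.5332e-7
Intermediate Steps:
D(S) = 22 + S**2 - 3063*S (D(S) = (S**2 - 3063*S) + 22 = 22 + S**2 - 3063*S)
A = 629294/1287 (A = (65 + (55/(-468) + 538/(-143)))*8 = (65 + (55*(-1/468) + 538*(-1/143)))*8 = (65 + (-55/468 - 538/143))*8 = (65 - 19973/5148)*8 = (314647/5148)*8 = 629294/1287 ≈ 488.96)
1/(D(-977) + A) = 1/((22 + (-977)**2 - 3063*(-977)) + 629294/1287) = 1/((22 + 954529 + 2992551) + 629294/1287) = 1/(3947102 + 629294/1287) = 1/(5080549568/1287) = 1287/5080549568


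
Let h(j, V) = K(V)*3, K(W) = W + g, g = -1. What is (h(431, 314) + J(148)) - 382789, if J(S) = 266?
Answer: -381584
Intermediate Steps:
K(W) = -1 + W (K(W) = W - 1 = -1 + W)
h(j, V) = -3 + 3*V (h(j, V) = (-1 + V)*3 = -3 + 3*V)
(h(431, 314) + J(148)) - 382789 = ((-3 + 3*314) + 266) - 382789 = ((-3 + 942) + 266) - 382789 = (939 + 266) - 382789 = 1205 - 382789 = -381584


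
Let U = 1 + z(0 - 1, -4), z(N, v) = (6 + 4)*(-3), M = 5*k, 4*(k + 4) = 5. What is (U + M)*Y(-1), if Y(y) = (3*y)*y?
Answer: -513/4 ≈ -128.25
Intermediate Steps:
Y(y) = 3*y²
k = -11/4 (k = -4 + (¼)*5 = -4 + 5/4 = -11/4 ≈ -2.7500)
M = -55/4 (M = 5*(-11/4) = -55/4 ≈ -13.750)
z(N, v) = -30 (z(N, v) = 10*(-3) = -30)
U = -29 (U = 1 - 30 = -29)
(U + M)*Y(-1) = (-29 - 55/4)*(3*(-1)²) = -513/4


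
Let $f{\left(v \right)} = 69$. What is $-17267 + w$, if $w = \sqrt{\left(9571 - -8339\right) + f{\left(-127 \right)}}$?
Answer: $-17267 + \sqrt{17979} \approx -17133.0$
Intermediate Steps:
$w = \sqrt{17979}$ ($w = \sqrt{\left(9571 - -8339\right) + 69} = \sqrt{\left(9571 + 8339\right) + 69} = \sqrt{17910 + 69} = \sqrt{17979} \approx 134.09$)
$-17267 + w = -17267 + \sqrt{17979}$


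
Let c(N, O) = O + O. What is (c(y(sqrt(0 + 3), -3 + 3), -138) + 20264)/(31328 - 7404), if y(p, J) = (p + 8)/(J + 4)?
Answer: 4997/5981 ≈ 0.83548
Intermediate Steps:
y(p, J) = (8 + p)/(4 + J)
c(N, O) = 2*O
(c(y(sqrt(0 + 3), -3 + 3), -138) + 20264)/(31328 - 7404) = (2*(-138) + 20264)/(31328 - 7404) = (-276 + 20264)/23924 = 19988*(1/23924) = 4997/5981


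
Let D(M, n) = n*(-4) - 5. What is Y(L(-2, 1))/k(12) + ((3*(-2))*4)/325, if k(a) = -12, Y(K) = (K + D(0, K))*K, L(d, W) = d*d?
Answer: 5453/975 ≈ 5.5928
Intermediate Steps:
D(M, n) = -5 - 4*n (D(M, n) = -4*n - 5 = -5 - 4*n)
L(d, W) = d²
Y(K) = K*(-5 - 3*K) (Y(K) = (K + (-5 - 4*K))*K = (-5 - 3*K)*K = K*(-5 - 3*K))
Y(L(-2, 1))/k(12) + ((3*(-2))*4)/325 = -1*(-2)²*(5 + 3*(-2)²)/(-12) + ((3*(-2))*4)/325 = -1*4*(5 + 3*4)*(-1/12) - 6*4*(1/325) = -1*4*(5 + 12)*(-1/12) - 24*1/325 = -1*4*17*(-1/12) - 24/325 = -68*(-1/12) - 24/325 = 17/3 - 24/325 = 5453/975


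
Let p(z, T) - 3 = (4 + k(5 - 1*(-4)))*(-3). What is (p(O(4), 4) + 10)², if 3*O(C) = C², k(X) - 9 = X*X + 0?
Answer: 72361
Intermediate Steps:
k(X) = 9 + X² (k(X) = 9 + (X*X + 0) = 9 + (X² + 0) = 9 + X²)
O(C) = C²/3
p(z, T) = -279 (p(z, T) = 3 + (4 + (9 + (5 - 1*(-4))²))*(-3) = 3 + (4 + (9 + (5 + 4)²))*(-3) = 3 + (4 + (9 + 9²))*(-3) = 3 + (4 + (9 + 81))*(-3) = 3 + (4 + 90)*(-3) = 3 + 94*(-3) = 3 - 282 = -279)
(p(O(4), 4) + 10)² = (-279 + 10)² = (-269)² = 72361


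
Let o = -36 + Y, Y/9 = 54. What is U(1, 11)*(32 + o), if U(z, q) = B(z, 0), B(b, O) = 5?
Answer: 2410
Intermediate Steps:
Y = 486 (Y = 9*54 = 486)
U(z, q) = 5
o = 450 (o = -36 + 486 = 450)
U(1, 11)*(32 + o) = 5*(32 + 450) = 5*482 = 2410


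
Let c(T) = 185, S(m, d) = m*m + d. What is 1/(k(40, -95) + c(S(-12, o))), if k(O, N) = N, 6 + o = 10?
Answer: 1/90 ≈ 0.011111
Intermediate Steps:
o = 4 (o = -6 + 10 = 4)
S(m, d) = d + m² (S(m, d) = m² + d = d + m²)
1/(k(40, -95) + c(S(-12, o))) = 1/(-95 + 185) = 1/90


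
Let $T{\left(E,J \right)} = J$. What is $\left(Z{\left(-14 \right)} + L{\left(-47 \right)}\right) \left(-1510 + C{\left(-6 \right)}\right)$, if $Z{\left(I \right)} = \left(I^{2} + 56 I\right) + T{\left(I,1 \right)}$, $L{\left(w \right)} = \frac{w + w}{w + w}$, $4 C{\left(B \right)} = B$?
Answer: $885739$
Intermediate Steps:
$C{\left(B \right)} = \frac{B}{4}$
$L{\left(w \right)} = 1$ ($L{\left(w \right)} = \frac{2 w}{2 w} = 2 w \frac{1}{2 w} = 1$)
$Z{\left(I \right)} = 1 + I^{2} + 56 I$ ($Z{\left(I \right)} = \left(I^{2} + 56 I\right) + 1 = 1 + I^{2} + 56 I$)
$\left(Z{\left(-14 \right)} + L{\left(-47 \right)}\right) \left(-1510 + C{\left(-6 \right)}\right) = \left(\left(1 + \left(-14\right)^{2} + 56 \left(-14\right)\right) + 1\right) \left(-1510 + \frac{1}{4} \left(-6\right)\right) = \left(\left(1 + 196 - 784\right) + 1\right) \left(-1510 - \frac{3}{2}\right) = \left(-587 + 1\right) \left(- \frac{3023}{2}\right) = \left(-586\right) \left(- \frac{3023}{2}\right) = 885739$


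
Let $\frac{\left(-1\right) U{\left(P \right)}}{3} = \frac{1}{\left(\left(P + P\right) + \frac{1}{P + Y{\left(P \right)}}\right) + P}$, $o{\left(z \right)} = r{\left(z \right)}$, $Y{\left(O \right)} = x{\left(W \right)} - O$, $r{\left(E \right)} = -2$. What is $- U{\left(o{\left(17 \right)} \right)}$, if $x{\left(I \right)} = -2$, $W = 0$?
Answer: $- \frac{6}{13} \approx -0.46154$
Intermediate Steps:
$Y{\left(O \right)} = -2 - O$
$o{\left(z \right)} = -2$
$U{\left(P \right)} = - \frac{3}{- \frac{1}{2} + 3 P}$ ($U{\left(P \right)} = - \frac{3}{\left(\left(P + P\right) + \frac{1}{P - \left(2 + P\right)}\right) + P} = - \frac{3}{\left(2 P + \frac{1}{-2}\right) + P} = - \frac{3}{\left(2 P - \frac{1}{2}\right) + P} = - \frac{3}{\left(- \frac{1}{2} + 2 P\right) + P} = - \frac{3}{- \frac{1}{2} + 3 P}$)
$- U{\left(o{\left(17 \right)} \right)} = - \frac{-6}{-1 + 6 \left(-2\right)} = - \frac{-6}{-1 - 12} = - \frac{-6}{-13} = - \frac{\left(-6\right) \left(-1\right)}{13} = \left(-1\right) \frac{6}{13} = - \frac{6}{13}$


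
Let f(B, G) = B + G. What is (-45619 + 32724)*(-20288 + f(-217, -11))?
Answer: 264553820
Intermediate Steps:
(-45619 + 32724)*(-20288 + f(-217, -11)) = (-45619 + 32724)*(-20288 + (-217 - 11)) = -12895*(-20288 - 228) = -12895*(-20516) = 264553820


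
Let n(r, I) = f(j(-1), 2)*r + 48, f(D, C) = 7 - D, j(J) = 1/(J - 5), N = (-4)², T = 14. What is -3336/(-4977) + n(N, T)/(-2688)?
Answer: 48557/79632 ≈ 0.60977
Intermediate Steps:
N = 16
j(J) = 1/(-5 + J)
n(r, I) = 48 + 43*r/6 (n(r, I) = (7 - 1/(-5 - 1))*r + 48 = (7 - 1/(-6))*r + 48 = (7 - 1*(-⅙))*r + 48 = (7 + ⅙)*r + 48 = 43*r/6 + 48 = 48 + 43*r/6)
-3336/(-4977) + n(N, T)/(-2688) = -3336/(-4977) + (48 + (43/6)*16)/(-2688) = -3336*(-1/4977) + (48 + 344/3)*(-1/2688) = 1112/1659 + (488/3)*(-1/2688) = 1112/1659 - 61/1008 = 48557/79632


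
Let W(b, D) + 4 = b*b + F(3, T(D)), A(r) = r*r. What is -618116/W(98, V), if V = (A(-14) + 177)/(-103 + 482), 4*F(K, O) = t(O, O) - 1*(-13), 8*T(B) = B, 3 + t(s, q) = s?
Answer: -7496510848/116459493 ≈ -64.370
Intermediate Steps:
A(r) = r**2
t(s, q) = -3 + s
T(B) = B/8
F(K, O) = 5/2 + O/4 (F(K, O) = ((-3 + O) - 1*(-13))/4 = ((-3 + O) + 13)/4 = (10 + O)/4 = 5/2 + O/4)
V = 373/379 (V = ((-14)**2 + 177)/(-103 + 482) = (196 + 177)/379 = 373*(1/379) = 373/379 ≈ 0.98417)
W(b, D) = -3/2 + b**2 + D/32 (W(b, D) = -4 + (b*b + (5/2 + (D/8)/4)) = -4 + (b**2 + (5/2 + D/32)) = -4 + (5/2 + b**2 + D/32) = -3/2 + b**2 + D/32)
-618116/W(98, V) = -618116/(-3/2 + 98**2 + (1/32)*(373/379)) = -618116/(-3/2 + 9604 + 373/12128) = -618116/116459493/12128 = -618116*12128/116459493 = -7496510848/116459493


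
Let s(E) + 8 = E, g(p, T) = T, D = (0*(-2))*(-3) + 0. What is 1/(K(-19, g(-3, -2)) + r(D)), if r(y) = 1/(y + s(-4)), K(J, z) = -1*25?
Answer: -12/301 ≈ -0.039867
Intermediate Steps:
D = 0 (D = 0*(-3) + 0 = 0 + 0 = 0)
K(J, z) = -25
s(E) = -8 + E
r(y) = 1/(-12 + y) (r(y) = 1/(y + (-8 - 4)) = 1/(y - 12) = 1/(-12 + y))
1/(K(-19, g(-3, -2)) + r(D)) = 1/(-25 + 1/(-12 + 0)) = 1/(-25 + 1/(-12)) = 1/(-25 - 1/12) = 1/(-301/12) = -12/301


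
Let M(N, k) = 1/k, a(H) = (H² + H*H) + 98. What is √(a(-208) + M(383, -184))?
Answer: √733202418/92 ≈ 294.32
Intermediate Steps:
a(H) = 98 + 2*H² (a(H) = (H² + H²) + 98 = 2*H² + 98 = 98 + 2*H²)
√(a(-208) + M(383, -184)) = √((98 + 2*(-208)²) + 1/(-184)) = √((98 + 2*43264) - 1/184) = √((98 + 86528) - 1/184) = √(86626 - 1/184) = √(15939183/184) = √733202418/92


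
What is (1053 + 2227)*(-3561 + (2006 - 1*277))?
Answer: -6008960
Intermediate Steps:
(1053 + 2227)*(-3561 + (2006 - 1*277)) = 3280*(-3561 + (2006 - 277)) = 3280*(-3561 + 1729) = 3280*(-1832) = -6008960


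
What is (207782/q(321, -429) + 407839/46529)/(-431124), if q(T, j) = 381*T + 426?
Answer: -59720745631/2461875220481292 ≈ -2.4258e-5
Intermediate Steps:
q(T, j) = 426 + 381*T
(207782/q(321, -429) + 407839/46529)/(-431124) = (207782/(426 + 381*321) + 407839/46529)/(-431124) = (207782/(426 + 122301) + 407839*(1/46529))*(-1/431124) = (207782/122727 + 407839/46529)*(-1/431124) = (59720745631/5710364583)*(-1/431124) = -59720745631/2461875220481292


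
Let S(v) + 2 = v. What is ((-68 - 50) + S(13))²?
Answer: 11449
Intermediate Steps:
S(v) = -2 + v
((-68 - 50) + S(13))² = ((-68 - 50) + (-2 + 13))² = (-118 + 11)² = (-107)² = 11449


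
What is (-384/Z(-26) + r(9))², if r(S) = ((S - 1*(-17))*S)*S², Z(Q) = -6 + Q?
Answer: 359709156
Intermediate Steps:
r(S) = S³*(17 + S) (r(S) = ((S + 17)*S)*S² = ((17 + S)*S)*S² = (S*(17 + S))*S² = S³*(17 + S))
(-384/Z(-26) + r(9))² = (-384/(-6 - 26) + 9³*(17 + 9))² = (-384/(-32) + 729*26)² = (-384*(-1/32) + 18954)² = (12 + 18954)² = 18966² = 359709156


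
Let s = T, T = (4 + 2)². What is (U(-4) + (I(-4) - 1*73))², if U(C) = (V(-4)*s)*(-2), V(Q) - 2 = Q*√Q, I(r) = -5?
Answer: -282492 - 255744*I ≈ -2.8249e+5 - 2.5574e+5*I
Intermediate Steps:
V(Q) = 2 + Q^(3/2) (V(Q) = 2 + Q*√Q = 2 + Q^(3/2))
T = 36 (T = 6² = 36)
s = 36
U(C) = -144 + 576*I (U(C) = ((2 + (-4)^(3/2))*36)*(-2) = ((2 - 8*I)*36)*(-2) = (72 - 288*I)*(-2) = -144 + 576*I)
(U(-4) + (I(-4) - 1*73))² = ((-144 + 576*I) + (-5 - 1*73))² = ((-144 + 576*I) + (-5 - 73))² = ((-144 + 576*I) - 78)² = (-222 + 576*I)²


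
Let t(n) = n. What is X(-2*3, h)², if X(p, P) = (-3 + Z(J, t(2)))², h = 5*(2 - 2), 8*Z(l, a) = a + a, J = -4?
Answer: 625/16 ≈ 39.063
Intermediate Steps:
Z(l, a) = a/4 (Z(l, a) = (a + a)/8 = (2*a)/8 = a/4)
h = 0 (h = 5*0 = 0)
X(p, P) = 25/4 (X(p, P) = (-3 + (¼)*2)² = (-3 + ½)² = (-5/2)² = 25/4)
X(-2*3, h)² = (25/4)² = 625/16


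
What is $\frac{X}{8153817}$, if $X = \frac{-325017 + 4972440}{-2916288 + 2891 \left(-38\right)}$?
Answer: $- \frac{1549141}{8224880233094} \approx -1.8835 \cdot 10^{-7}$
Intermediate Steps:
$X = - \frac{4647423}{3026146}$ ($X = \frac{4647423}{-2916288 - 109858} = \frac{4647423}{-3026146} = 4647423 \left(- \frac{1}{3026146}\right) = - \frac{4647423}{3026146} \approx -1.5358$)
$\frac{X}{8153817} = - \frac{4647423}{3026146 \cdot 8153817} = \left(- \frac{4647423}{3026146}\right) \frac{1}{8153817} = - \frac{1549141}{8224880233094}$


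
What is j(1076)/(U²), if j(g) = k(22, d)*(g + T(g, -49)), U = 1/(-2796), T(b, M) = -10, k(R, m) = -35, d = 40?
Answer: -291675252960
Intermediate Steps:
U = -1/2796 ≈ -0.00035765
j(g) = 350 - 35*g (j(g) = -35*(g - 10) = -35*(-10 + g) = 350 - 35*g)
j(1076)/(U²) = (350 - 35*1076)/((-1/2796)²) = (350 - 37660)/(1/7817616) = -37310*7817616 = -291675252960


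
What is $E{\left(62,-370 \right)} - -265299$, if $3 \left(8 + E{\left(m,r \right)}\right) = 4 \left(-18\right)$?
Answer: $265267$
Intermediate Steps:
$E{\left(m,r \right)} = -32$ ($E{\left(m,r \right)} = -8 + \frac{4 \left(-18\right)}{3} = -8 + \frac{1}{3} \left(-72\right) = -8 - 24 = -32$)
$E{\left(62,-370 \right)} - -265299 = -32 - -265299 = -32 + 265299 = 265267$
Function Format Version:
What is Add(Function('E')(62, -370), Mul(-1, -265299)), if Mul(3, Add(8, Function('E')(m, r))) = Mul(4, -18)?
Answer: 265267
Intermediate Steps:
Function('E')(m, r) = -32 (Function('E')(m, r) = Add(-8, Mul(Rational(1, 3), Mul(4, -18))) = Add(-8, Mul(Rational(1, 3), -72)) = Add(-8, -24) = -32)
Add(Function('E')(62, -370), Mul(-1, -265299)) = Add(-32, Mul(-1, -265299)) = Add(-32, 265299) = 265267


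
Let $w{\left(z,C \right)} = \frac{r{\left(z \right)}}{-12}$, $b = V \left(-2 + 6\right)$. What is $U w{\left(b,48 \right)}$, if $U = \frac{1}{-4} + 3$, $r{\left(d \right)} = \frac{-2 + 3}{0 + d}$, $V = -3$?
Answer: $\frac{11}{576} \approx 0.019097$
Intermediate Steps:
$b = -12$ ($b = - 3 \left(-2 + 6\right) = \left(-3\right) 4 = -12$)
$r{\left(d \right)} = \frac{1}{d}$ ($r{\left(d \right)} = 1 \frac{1}{d} = \frac{1}{d}$)
$w{\left(z,C \right)} = - \frac{1}{12 z}$ ($w{\left(z,C \right)} = \frac{1}{z \left(-12\right)} = \frac{1}{z} \left(- \frac{1}{12}\right) = - \frac{1}{12 z}$)
$U = \frac{11}{4}$ ($U = - \frac{1}{4} + 3 = \frac{11}{4} \approx 2.75$)
$U w{\left(b,48 \right)} = \frac{11 \left(- \frac{1}{12 \left(-12\right)}\right)}{4} = \frac{11 \left(\left(- \frac{1}{12}\right) \left(- \frac{1}{12}\right)\right)}{4} = \frac{11}{4} \cdot \frac{1}{144} = \frac{11}{576}$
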